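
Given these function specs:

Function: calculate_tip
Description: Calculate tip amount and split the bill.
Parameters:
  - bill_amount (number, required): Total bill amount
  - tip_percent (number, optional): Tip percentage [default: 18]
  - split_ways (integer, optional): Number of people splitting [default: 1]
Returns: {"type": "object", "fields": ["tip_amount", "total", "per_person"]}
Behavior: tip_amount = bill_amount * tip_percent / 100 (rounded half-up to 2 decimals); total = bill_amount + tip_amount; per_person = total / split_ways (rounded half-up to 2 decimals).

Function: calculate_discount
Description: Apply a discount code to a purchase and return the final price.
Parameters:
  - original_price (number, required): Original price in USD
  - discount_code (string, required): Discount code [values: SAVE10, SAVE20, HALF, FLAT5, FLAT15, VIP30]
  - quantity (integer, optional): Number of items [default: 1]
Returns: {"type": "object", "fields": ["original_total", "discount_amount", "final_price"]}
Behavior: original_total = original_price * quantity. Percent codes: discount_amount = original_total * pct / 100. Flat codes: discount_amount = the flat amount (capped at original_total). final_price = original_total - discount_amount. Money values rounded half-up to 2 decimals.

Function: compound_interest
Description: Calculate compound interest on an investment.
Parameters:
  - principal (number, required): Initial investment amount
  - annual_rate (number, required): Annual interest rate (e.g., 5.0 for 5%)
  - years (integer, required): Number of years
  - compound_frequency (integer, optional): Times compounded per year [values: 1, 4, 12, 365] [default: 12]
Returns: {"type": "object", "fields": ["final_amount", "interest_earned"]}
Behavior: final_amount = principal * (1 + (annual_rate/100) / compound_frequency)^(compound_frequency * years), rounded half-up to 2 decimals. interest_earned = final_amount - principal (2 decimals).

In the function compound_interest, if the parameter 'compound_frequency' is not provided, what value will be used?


The compound_interest spec declares:
  - compound_frequency (integer, optional): Times compounded per year [values: 1, 4, 12, 365] [default: 12]
Default:
12


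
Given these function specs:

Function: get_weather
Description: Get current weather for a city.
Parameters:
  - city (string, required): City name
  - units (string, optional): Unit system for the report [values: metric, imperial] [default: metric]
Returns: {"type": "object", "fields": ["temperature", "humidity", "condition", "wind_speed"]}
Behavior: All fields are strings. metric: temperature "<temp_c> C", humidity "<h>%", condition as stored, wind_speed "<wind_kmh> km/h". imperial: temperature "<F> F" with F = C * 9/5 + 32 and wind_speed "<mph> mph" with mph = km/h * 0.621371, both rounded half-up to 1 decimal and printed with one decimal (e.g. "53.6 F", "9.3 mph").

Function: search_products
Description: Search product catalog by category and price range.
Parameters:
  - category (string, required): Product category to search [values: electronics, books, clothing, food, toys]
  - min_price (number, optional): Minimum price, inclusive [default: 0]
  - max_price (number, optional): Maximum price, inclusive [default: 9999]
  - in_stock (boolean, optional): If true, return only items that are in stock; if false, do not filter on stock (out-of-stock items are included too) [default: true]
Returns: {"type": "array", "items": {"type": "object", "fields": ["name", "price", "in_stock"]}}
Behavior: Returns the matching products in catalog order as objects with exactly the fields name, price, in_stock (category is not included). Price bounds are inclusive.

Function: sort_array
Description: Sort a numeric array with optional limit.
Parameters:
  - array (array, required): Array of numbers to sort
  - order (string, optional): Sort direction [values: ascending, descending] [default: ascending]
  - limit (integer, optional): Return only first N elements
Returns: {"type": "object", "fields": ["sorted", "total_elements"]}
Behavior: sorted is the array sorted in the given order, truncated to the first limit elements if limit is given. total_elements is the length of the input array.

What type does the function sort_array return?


The sort_array spec declares Returns: {"type": "object", "fields": ["sorted", "total_elements"]}
Type:
object


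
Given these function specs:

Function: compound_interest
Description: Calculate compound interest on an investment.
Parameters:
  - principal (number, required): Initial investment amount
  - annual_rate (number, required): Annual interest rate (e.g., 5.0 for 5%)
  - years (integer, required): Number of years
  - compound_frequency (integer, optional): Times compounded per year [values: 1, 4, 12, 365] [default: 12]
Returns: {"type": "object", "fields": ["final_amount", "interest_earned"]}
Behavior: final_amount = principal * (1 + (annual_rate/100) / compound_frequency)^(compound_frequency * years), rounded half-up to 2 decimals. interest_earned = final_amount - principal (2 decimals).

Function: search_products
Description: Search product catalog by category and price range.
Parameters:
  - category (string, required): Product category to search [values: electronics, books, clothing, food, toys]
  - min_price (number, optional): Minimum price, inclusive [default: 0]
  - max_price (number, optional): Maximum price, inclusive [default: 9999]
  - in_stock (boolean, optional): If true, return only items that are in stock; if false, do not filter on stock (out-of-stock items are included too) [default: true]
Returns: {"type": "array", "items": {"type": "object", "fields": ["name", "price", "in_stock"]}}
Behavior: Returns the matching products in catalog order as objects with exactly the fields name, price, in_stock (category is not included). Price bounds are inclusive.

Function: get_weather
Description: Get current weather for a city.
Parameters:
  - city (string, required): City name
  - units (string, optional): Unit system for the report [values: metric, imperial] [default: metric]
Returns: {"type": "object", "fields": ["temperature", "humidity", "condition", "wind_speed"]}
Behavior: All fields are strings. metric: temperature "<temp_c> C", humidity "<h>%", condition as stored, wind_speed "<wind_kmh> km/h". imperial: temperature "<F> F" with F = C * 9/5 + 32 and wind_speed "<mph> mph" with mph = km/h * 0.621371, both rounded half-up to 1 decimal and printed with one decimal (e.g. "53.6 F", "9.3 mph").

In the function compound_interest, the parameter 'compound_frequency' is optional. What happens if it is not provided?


The compound_interest spec declares:
  - compound_frequency (integer, optional): Times compounded per year [values: 1, 4, 12, 365] [default: 12]
It defaults to 12


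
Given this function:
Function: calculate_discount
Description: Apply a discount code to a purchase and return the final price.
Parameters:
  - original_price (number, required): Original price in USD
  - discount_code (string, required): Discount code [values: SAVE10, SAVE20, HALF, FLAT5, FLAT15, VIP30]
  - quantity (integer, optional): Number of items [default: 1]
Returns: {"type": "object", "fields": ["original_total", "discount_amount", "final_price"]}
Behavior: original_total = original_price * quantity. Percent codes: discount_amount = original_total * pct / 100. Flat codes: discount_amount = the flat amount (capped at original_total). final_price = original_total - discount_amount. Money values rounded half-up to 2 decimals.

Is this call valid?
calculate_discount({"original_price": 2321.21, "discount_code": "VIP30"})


Checking all required parameters present and types match... All valid.
Valid


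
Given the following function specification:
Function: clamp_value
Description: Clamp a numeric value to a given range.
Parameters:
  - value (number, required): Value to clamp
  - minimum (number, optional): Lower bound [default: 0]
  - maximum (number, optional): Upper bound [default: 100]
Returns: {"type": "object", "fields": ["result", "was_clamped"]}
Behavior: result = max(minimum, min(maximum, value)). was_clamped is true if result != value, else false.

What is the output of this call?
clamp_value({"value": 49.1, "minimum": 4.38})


Defaults applied: maximum=100
result = max(4.38, min(100, 49.1)) = max(4.38, 49.1) = 49.1
was_clamped = (49.1 != 49.1) = false
Output:
{"result": 49.1, "was_clamped": false}


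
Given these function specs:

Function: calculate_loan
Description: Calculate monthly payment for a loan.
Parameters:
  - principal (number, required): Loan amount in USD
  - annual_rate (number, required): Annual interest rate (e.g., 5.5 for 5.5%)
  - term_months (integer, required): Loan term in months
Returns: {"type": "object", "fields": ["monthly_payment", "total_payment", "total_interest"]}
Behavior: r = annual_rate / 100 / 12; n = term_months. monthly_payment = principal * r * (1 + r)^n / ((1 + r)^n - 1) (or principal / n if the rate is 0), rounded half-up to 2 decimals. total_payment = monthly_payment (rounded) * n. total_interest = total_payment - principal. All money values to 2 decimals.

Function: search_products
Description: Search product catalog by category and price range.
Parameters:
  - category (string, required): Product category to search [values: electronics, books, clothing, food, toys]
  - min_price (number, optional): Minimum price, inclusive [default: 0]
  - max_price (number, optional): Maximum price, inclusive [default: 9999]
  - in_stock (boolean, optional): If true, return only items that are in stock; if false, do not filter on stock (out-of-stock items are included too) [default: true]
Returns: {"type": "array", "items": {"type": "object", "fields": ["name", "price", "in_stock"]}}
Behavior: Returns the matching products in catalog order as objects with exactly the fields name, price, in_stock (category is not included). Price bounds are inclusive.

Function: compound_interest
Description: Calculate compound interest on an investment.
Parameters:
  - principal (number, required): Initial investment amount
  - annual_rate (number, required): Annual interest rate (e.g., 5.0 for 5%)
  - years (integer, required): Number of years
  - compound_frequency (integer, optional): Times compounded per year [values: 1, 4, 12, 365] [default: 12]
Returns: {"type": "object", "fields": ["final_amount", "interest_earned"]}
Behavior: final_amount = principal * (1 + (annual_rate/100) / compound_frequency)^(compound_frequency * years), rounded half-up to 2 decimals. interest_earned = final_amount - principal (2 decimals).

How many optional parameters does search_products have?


Parameters of search_products: category (required), min_price (optional), max_price (optional), in_stock (optional)
Optional count:
3


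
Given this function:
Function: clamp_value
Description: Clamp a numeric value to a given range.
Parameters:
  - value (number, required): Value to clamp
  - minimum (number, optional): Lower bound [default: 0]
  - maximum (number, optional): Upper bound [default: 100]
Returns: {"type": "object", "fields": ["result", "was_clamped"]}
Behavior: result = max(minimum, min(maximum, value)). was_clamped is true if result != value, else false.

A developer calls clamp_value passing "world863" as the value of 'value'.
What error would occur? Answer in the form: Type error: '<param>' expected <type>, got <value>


Spec: 'value' is declared as number; "world863" is a string.
Type error: 'value' expected number, got "world863"


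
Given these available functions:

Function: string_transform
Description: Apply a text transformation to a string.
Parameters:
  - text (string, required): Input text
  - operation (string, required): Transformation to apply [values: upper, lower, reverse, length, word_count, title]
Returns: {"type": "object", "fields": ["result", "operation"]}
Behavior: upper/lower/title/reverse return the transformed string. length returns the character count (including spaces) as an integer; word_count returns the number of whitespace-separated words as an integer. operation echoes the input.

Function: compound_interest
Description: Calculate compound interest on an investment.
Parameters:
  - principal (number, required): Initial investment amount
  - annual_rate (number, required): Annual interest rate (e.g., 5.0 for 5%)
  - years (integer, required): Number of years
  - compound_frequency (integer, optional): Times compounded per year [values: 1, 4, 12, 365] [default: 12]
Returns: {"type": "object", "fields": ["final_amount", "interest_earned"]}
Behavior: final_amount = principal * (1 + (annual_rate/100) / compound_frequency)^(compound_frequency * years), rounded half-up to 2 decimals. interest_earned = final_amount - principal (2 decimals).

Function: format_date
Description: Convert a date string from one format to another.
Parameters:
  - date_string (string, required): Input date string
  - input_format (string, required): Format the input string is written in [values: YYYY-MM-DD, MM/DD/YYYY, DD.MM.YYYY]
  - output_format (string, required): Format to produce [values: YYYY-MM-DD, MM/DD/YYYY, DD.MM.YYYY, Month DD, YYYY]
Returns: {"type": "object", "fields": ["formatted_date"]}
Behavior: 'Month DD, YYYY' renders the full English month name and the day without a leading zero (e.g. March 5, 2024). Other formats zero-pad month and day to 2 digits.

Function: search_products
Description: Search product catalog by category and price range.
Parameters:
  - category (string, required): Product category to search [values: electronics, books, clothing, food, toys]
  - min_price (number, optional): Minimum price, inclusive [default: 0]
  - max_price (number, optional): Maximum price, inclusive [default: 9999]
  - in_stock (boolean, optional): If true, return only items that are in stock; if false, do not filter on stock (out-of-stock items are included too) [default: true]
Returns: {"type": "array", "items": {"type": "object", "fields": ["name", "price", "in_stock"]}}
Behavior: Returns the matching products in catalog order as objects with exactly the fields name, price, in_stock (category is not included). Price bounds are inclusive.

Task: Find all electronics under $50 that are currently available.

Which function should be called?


The task needs a function whose description is: Search product catalog by category and price range.
search_products


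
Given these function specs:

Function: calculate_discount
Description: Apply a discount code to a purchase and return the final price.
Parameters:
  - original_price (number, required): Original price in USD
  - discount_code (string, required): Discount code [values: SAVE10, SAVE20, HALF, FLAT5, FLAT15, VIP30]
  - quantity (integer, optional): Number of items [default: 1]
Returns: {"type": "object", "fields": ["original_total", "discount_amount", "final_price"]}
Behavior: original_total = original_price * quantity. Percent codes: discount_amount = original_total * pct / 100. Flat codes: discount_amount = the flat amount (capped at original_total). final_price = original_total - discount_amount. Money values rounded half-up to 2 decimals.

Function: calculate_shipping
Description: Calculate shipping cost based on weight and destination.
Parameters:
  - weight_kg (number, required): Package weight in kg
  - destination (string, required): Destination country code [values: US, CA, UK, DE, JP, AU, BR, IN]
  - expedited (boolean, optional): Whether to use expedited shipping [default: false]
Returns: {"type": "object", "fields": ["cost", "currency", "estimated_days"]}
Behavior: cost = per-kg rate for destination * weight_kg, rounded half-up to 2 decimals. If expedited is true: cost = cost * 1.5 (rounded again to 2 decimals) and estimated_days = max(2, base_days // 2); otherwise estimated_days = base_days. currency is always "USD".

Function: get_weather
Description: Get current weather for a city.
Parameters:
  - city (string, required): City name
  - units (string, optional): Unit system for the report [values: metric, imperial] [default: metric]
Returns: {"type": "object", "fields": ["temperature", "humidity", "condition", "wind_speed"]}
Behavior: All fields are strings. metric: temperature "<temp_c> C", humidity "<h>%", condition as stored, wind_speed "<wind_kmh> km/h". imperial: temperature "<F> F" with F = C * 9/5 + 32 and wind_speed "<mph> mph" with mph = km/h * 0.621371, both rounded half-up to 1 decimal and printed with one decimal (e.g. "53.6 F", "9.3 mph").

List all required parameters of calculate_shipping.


Parameters of calculate_shipping and their required/optional flag:
  weight_kg: required
  destination: required
  expedited: optional
destination, weight_kg


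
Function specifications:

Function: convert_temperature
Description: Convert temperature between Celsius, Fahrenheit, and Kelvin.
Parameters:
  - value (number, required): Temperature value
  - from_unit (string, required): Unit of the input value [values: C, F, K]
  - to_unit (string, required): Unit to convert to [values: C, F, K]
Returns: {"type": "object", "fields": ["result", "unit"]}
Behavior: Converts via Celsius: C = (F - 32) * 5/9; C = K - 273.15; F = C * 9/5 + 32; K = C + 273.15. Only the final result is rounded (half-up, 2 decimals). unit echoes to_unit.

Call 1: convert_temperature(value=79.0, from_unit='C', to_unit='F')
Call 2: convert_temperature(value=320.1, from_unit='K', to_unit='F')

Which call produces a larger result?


Call 1:
  Input already in C: 79
  To F: 79 * 9/5 + 32 = 174.2
  Round to 2 decimals: 174.2
  -> 174.2 F
Call 2:
  To C: 320.1 - 273.15 = 46.95
  To F: 46.95 * 9/5 + 32 = 116.51
  Round to 2 decimals: 116.51
  -> 116.51 F
Call 1 (174.2 F)


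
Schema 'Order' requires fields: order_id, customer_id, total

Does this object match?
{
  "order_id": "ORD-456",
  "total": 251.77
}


Checking required fields...
Missing: customer_id
Invalid - missing required field 'customer_id'


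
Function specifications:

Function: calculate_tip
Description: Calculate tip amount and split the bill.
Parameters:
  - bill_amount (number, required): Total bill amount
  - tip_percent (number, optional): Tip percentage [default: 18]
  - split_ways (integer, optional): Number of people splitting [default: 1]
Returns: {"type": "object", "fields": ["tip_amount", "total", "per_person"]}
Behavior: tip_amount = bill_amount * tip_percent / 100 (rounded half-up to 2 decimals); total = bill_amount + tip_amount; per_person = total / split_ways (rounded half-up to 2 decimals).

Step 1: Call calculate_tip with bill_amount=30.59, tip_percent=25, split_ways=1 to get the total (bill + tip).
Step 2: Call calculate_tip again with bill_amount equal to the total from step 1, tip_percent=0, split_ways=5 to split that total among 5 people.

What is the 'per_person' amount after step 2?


Step 1: calculate_tip(bill_amount=30.59, tip_percent=25, split_ways=1)
  tip_amount = 30.59 * 25/100 = 7.6475 -> 7.65
  total = 30.59 + 7.65 = 38.24
  per_person = 38.24 / 1 = 38.24 -> 38.24
  -> total = 38.24
Step 2: calculate_tip(bill_amount=38.24, tip_percent=0, split_ways=5)
  tip_amount = 38.24 * 0/100 = 0 -> 0.00
  total = 38.24 + 0.00 = 38.24
  per_person = 38.24 / 5 = 7.648 -> 7.65
  -> per_person = 7.65
$7.65


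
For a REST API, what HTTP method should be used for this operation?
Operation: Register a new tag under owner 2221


GET = read, POST = create, PUT = update/replace, DELETE = remove
This operation is a create.
POST


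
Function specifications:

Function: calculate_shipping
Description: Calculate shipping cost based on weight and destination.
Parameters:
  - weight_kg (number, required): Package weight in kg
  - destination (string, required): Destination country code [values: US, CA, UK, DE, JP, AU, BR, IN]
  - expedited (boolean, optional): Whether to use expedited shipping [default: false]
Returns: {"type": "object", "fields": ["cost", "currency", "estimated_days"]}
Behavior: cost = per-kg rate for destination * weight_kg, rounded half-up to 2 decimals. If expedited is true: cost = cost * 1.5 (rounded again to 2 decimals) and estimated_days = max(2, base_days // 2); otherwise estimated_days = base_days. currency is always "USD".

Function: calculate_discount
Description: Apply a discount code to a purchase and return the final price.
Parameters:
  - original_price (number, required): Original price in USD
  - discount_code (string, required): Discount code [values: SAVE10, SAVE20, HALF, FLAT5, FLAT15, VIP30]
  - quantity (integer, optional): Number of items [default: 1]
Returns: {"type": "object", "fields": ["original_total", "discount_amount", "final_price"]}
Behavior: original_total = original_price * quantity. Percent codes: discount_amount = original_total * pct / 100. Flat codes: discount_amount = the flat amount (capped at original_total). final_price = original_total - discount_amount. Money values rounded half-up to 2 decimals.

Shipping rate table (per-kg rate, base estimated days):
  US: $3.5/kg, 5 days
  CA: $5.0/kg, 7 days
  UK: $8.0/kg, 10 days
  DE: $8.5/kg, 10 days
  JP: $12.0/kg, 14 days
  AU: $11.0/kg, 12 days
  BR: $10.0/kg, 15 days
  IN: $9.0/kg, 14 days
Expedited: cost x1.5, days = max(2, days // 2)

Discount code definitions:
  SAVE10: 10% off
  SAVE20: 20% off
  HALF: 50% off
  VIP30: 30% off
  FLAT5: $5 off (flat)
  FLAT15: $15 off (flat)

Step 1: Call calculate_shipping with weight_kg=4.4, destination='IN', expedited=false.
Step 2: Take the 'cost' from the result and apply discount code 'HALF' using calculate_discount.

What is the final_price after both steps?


Step 1: calculate_shipping(weight_kg=4.4, destination=IN, expedited=false)
  Rate for IN: $9.0/kg, base 14 days
  cost = 9.0 * 4.4 = 39.6 -> 39.60
  expedited not set/false: estimated_days = 14
  -> cost = 39.60 USD
Step 2: calculate_discount(original_price=39.6, discount_code=HALF, quantity=1)
  original_total = 39.6 * 1 = 39.60
  HALF = 50% off: discount_amount = 39.60 * 50/100 = 19.8 -> 19.80
  final_price = 39.60 - 19.80 = 19.80
  -> final_price = 19.80
$19.80


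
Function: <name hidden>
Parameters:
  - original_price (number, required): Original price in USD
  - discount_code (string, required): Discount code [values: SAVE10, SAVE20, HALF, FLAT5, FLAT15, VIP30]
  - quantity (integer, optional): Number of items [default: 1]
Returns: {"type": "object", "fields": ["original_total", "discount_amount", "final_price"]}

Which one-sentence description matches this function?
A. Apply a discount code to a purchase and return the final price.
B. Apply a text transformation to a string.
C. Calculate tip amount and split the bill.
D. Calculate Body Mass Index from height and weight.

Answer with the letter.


Parameters original_price, discount_code, quantity and return ["original_total", "discount_amount", "final_price"] fit: Apply a discount code to a purchase and return the final price.
A


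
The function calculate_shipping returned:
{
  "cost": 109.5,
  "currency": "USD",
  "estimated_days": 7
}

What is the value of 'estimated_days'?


7


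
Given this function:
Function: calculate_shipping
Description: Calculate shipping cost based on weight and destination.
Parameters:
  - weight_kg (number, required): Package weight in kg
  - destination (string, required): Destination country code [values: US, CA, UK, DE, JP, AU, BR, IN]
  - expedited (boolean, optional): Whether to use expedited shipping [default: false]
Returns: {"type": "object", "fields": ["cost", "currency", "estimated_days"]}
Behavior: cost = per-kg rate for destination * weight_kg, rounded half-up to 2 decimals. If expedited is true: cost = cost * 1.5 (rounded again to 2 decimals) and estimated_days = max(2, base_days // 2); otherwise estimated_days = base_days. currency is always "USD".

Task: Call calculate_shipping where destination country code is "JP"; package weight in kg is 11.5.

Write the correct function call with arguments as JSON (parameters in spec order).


Mapping each described value to its parameter name:
  'Destination country code' -> destination = "JP"
  'Package weight in kg' -> weight_kg = 11.5
calculate_shipping({"weight_kg": 11.5, "destination": "JP"})


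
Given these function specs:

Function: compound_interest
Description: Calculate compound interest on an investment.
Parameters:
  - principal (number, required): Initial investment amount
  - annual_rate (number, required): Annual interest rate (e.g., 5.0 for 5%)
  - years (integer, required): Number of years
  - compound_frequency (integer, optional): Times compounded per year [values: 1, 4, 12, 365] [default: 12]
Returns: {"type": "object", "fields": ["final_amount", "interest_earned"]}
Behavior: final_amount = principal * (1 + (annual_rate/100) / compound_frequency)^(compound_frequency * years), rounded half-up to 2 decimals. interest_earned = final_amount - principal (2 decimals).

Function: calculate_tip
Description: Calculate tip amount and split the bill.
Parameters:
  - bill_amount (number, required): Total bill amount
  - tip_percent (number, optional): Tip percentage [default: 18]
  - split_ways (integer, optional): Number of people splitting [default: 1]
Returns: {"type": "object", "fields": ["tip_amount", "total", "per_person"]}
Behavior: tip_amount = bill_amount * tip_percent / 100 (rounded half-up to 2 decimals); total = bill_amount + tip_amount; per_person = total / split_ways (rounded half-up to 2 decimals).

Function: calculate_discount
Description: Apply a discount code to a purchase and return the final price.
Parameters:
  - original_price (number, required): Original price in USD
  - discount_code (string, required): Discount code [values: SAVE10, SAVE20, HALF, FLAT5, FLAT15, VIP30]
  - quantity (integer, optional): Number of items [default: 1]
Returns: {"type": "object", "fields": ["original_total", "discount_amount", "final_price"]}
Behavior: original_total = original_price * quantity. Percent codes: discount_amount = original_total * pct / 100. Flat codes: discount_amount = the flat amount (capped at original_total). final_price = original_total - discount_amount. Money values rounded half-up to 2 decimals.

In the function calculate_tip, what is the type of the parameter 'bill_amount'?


The calculate_tip spec declares:
  - bill_amount (number, required): Total bill amount
Type:
number


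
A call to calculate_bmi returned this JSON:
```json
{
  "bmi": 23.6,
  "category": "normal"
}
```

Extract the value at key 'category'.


normal


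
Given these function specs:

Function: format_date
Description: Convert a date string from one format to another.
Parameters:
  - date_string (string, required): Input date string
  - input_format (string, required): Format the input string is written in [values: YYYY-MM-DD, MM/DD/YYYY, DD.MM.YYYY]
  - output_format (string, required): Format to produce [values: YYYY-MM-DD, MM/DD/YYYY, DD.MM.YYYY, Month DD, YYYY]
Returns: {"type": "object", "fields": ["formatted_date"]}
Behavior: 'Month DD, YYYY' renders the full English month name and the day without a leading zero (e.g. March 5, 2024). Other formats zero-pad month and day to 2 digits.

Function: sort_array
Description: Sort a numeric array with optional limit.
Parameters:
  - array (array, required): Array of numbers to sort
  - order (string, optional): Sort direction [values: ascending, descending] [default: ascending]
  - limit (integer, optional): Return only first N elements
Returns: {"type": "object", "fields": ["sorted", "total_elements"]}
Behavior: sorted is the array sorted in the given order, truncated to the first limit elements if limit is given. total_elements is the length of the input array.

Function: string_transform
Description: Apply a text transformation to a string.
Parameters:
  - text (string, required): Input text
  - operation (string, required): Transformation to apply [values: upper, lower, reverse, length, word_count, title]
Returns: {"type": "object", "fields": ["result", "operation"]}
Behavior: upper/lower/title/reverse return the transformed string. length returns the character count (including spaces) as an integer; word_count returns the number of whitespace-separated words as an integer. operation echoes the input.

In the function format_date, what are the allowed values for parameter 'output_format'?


The format_date spec declares:
  - output_format (string, required): Format to produce [values: YYYY-MM-DD, MM/DD/YYYY, DD.MM.YYYY, Month DD, YYYY]
Allowed values:
YYYY-MM-DD, MM/DD/YYYY, DD.MM.YYYY, Month DD, YYYY


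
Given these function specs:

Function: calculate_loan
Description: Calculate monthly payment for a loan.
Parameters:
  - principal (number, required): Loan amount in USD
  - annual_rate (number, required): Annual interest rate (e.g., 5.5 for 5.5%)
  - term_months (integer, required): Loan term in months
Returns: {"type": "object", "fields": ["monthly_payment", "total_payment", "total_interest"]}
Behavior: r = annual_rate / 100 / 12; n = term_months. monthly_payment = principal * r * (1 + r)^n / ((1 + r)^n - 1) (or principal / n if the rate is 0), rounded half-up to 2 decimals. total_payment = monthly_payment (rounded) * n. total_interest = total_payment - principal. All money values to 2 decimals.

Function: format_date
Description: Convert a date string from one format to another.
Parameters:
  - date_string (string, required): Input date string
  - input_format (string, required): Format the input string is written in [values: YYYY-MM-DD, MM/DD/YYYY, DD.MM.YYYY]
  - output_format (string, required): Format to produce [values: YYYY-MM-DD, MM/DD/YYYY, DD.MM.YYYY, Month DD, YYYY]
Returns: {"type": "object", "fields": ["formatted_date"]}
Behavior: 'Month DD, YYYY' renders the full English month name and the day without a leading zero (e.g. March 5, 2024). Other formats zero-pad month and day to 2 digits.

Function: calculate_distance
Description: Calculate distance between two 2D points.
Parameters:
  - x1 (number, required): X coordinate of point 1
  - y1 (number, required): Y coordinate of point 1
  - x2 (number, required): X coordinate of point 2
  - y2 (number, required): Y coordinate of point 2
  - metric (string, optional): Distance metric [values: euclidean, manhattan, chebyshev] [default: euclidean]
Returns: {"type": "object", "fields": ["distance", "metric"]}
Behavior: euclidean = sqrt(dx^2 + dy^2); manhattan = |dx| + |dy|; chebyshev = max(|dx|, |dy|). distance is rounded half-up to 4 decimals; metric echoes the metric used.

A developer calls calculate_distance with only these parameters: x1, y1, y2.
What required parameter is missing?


Required parameters: x1, y1, x2, y2
Provided: x1, y1, y2
Missing: x2
x2


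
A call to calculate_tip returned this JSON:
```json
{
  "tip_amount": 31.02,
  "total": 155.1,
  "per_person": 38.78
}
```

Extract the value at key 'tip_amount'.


31.02


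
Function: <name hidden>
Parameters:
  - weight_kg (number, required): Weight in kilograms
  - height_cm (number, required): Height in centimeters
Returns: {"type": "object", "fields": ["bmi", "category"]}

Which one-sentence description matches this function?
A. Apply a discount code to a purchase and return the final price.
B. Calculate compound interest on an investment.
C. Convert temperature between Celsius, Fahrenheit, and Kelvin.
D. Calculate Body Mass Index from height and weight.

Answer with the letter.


Parameters weight_kg, height_cm and return ["bmi", "category"] fit: Calculate Body Mass Index from height and weight.
D


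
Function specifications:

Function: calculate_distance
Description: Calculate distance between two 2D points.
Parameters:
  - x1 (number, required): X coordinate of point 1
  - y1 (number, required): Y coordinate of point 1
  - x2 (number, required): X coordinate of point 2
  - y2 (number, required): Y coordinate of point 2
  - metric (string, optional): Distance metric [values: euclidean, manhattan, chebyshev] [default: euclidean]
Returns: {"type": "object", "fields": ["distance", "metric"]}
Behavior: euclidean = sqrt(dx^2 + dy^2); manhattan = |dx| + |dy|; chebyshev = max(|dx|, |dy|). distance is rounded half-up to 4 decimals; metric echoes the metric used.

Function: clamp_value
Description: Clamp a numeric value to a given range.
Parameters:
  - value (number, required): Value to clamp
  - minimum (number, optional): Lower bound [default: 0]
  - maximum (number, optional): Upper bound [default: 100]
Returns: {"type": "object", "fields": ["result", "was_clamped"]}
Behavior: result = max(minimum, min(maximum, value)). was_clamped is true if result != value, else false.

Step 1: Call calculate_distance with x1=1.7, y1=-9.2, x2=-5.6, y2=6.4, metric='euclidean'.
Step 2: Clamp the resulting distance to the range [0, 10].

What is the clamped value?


Step 1: calculate_distance (euclidean)
  |dx| = |-5.6 - 1.7| = 7.3; |dy| = |6.4 - -9.2| = 15.6
  euclidean: sqrt(7.3^2 + 15.6^2) = sqrt(296.65) = 17.22353
  Round to 4 decimals: 17.2235
  -> distance = 17.2235
Step 2: clamp_value(value=17.2235, minimum=0, maximum=10)
  result = max(0, min(10, 17.2235)) = max(0, 10) = 10
  was_clamped = (10 != 17.2235) = true
  -> result = 10
10


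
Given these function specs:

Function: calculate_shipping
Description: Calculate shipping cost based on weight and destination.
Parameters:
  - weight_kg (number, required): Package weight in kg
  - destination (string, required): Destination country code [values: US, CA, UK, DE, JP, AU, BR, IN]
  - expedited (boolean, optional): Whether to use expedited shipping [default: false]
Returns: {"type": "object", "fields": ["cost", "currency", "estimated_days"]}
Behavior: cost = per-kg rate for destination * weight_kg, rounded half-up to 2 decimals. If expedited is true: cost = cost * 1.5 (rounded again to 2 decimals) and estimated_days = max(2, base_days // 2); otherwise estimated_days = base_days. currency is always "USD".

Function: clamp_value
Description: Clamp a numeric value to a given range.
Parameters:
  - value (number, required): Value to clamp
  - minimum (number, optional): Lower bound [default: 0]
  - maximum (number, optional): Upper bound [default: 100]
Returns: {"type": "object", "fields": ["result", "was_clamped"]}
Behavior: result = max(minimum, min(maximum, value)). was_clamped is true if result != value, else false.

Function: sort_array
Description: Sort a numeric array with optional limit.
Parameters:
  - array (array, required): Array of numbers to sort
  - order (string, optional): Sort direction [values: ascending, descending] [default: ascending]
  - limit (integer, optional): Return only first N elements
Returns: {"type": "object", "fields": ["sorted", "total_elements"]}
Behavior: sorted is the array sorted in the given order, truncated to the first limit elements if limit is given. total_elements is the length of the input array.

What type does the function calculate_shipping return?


The calculate_shipping spec declares Returns: {"type": "object", "fields": ["cost", "currency", "estimated_days"]}
Type:
object


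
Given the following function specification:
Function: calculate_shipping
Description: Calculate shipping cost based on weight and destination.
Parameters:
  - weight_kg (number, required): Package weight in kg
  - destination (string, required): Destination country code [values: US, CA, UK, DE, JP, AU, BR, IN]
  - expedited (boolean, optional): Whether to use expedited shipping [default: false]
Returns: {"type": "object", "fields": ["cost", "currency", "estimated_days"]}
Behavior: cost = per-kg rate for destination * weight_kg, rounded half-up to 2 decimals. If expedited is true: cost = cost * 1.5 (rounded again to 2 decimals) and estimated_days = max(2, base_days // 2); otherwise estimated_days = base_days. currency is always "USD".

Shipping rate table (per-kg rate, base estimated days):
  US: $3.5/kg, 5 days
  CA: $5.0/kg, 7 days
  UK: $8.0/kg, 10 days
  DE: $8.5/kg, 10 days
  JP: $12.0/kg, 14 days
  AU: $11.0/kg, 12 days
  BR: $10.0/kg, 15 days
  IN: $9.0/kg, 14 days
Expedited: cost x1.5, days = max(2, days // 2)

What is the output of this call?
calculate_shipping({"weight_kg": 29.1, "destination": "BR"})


Defaults applied: expedited=false
Rate for BR: $10.0/kg, base 15 days
cost = 10.0 * 29.1 = 291 -> 291.00
expedited not set/false: estimated_days = 15
Output:
{"cost": 291.0, "currency": "USD", "estimated_days": 15}


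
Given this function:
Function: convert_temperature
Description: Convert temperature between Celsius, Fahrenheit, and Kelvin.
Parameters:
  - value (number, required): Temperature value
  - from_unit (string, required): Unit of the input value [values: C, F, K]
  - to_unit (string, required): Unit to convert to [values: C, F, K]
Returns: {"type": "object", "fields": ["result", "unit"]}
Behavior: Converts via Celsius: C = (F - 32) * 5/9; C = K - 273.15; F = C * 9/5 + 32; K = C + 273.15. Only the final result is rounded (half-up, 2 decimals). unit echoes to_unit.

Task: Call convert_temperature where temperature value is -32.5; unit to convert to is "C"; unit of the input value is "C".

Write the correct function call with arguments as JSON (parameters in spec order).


Mapping each described value to its parameter name:
  'Temperature value' -> value = -32.5
  'Unit to convert to' -> to_unit = "C"
  'Unit of the input value' -> from_unit = "C"
convert_temperature({"value": -32.5, "from_unit": "C", "to_unit": "C"})


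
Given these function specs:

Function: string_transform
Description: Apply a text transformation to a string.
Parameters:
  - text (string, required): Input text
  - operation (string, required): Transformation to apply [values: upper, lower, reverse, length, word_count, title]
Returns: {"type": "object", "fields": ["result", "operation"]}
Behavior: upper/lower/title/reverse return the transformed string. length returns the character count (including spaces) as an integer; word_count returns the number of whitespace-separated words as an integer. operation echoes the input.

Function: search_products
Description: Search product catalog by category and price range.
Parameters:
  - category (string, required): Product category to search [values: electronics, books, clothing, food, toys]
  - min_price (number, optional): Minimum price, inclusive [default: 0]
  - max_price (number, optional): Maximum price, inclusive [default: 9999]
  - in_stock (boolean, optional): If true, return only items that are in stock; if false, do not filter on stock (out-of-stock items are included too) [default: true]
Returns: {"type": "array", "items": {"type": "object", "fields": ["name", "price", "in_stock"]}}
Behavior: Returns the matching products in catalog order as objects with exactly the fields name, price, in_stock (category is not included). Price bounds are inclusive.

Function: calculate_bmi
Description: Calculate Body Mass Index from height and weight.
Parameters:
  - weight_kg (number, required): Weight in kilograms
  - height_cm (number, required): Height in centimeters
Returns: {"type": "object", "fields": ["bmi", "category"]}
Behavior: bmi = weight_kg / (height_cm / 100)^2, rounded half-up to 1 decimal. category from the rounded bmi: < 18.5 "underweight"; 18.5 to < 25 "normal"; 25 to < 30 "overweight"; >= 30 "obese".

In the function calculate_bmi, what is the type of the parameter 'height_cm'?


The calculate_bmi spec declares:
  - height_cm (number, required): Height in centimeters
Type:
number


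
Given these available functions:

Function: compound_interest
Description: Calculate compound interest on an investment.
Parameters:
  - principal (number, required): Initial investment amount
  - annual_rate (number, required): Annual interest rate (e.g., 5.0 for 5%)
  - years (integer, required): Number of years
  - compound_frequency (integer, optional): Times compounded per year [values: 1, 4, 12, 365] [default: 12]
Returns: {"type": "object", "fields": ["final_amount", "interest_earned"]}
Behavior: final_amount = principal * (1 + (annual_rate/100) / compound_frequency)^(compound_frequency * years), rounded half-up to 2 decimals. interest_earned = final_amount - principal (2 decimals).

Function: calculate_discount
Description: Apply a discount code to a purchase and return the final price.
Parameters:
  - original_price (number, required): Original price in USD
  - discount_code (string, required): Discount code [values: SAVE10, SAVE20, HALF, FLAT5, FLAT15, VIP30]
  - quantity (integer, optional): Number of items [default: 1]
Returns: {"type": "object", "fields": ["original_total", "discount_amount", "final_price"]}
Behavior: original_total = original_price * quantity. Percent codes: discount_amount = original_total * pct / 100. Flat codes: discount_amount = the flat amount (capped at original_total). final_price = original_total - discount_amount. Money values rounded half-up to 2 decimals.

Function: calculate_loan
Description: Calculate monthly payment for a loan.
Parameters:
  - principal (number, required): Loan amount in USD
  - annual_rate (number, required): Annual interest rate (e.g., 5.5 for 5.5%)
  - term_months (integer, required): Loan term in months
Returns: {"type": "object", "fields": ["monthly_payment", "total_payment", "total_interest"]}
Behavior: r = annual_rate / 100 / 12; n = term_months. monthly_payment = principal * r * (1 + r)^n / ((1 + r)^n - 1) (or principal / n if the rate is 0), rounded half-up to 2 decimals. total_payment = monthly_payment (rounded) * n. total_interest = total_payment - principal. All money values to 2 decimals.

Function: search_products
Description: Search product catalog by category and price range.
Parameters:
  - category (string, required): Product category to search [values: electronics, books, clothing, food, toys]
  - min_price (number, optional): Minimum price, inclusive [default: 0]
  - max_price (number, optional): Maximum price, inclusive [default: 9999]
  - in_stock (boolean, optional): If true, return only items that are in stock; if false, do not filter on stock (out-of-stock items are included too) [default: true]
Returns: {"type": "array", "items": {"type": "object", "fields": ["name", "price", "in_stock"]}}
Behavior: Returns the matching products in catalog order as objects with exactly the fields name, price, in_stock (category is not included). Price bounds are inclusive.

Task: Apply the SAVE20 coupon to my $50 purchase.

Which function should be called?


The task needs a function whose description is: Apply a discount code to a purchase and return the final price.
calculate_discount
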